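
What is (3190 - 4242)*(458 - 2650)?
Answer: 2305984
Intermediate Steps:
(3190 - 4242)*(458 - 2650) = -1052*(-2192) = 2305984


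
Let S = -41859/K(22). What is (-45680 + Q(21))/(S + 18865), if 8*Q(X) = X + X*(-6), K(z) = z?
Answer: -4020995/1492684 ≈ -2.6938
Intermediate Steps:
Q(X) = -5*X/8 (Q(X) = (X + X*(-6))/8 = (X - 6*X)/8 = (-5*X)/8 = -5*X/8)
S = -41859/22 ≈ -1902.7
(-45680 + Q(21))/(S + 18865) = (-45680 - 5/8*21)/(-41859/22 + 18865) = (-45680 - 105/8)/(373171/22) = -365545/8*22/373171 = -4020995/1492684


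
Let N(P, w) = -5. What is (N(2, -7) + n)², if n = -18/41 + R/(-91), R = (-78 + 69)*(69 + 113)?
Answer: 265225/1681 ≈ 157.78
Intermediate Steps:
R = -1638 (R = -9*182 = -1638)
n = 720/41 (n = -18/41 - 1638/(-91) = -18*1/41 - 1638*(-1/91) = -18/41 + 18 = 720/41 ≈ 17.561)
(N(2, -7) + n)² = (-5 + 720/41)² = (515/41)² = 265225/1681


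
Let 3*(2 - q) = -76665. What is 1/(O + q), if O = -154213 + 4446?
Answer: -1/124210 ≈ -8.0509e-6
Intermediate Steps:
q = 25557 (q = 2 - 1/3*(-76665) = 2 + 25555 = 25557)
O = -149767
1/(O + q) = 1/(-149767 + 25557) = 1/(-124210) = -1/124210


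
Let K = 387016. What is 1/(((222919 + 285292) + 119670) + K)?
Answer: 1/1014897 ≈ 9.8532e-7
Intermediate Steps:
1/(((222919 + 285292) + 119670) + K) = 1/(((222919 + 285292) + 119670) + 387016) = 1/((508211 + 119670) + 387016) = 1/(627881 + 387016) = 1/1014897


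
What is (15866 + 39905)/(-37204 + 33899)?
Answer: -55771/3305 ≈ -16.875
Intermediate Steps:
(15866 + 39905)/(-37204 + 33899) = 55771/(-3305) = 55771*(-1/3305) = -55771/3305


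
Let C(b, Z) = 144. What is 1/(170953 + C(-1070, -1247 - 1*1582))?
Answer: 1/171097 ≈ 5.8446e-6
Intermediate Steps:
1/(170953 + C(-1070, -1247 - 1*1582)) = 1/(170953 + 144) = 1/171097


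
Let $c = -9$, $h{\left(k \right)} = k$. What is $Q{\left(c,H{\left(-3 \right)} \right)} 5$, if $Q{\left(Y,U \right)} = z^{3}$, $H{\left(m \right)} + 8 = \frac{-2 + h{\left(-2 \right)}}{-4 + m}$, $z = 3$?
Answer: $135$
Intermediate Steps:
$H{\left(m \right)} = -8 - \frac{4}{-4 + m}$ ($H{\left(m \right)} = -8 + \frac{-2 - 2}{-4 + m} = -8 - \frac{4}{-4 + m}$)
$Q{\left(Y,U \right)} = 27$ ($Q{\left(Y,U \right)} = 3^{3} = 27$)
$Q{\left(c,H{\left(-3 \right)} \right)} 5 = 27 \cdot 5 = 135$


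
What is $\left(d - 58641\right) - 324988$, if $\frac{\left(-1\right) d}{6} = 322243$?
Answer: $-2317087$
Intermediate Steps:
$d = -1933458$ ($d = \left(-6\right) 322243 = -1933458$)
$\left(d - 58641\right) - 324988 = \left(-1933458 - 58641\right) - 324988 = -1992099 - 324988 = -2317087$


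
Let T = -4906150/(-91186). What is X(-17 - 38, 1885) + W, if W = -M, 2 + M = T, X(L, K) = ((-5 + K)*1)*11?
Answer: 940501351/45593 ≈ 20628.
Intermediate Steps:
X(L, K) = -55 + 11*K (X(L, K) = (-5 + K)*11 = -55 + 11*K)
T = 2453075/45593 (T = -4906150*(-1/91186) = 2453075/45593 ≈ 53.804)
M = 2361889/45593 (M = -2 + 2453075/45593 = 2361889/45593 ≈ 51.804)
W = -2361889/45593 (W = -1*2361889/45593 = -2361889/45593 ≈ -51.804)
X(-17 - 38, 1885) + W = (-55 + 11*1885) - 2361889/45593 = (-55 + 20735) - 2361889/45593 = 20680 - 2361889/45593 = 940501351/45593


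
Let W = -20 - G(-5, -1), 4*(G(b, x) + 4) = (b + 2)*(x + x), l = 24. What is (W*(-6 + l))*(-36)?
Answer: 11340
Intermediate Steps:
G(b, x) = -4 + x*(2 + b)/2 (G(b, x) = -4 + ((b + 2)*(x + x))/4 = -4 + ((2 + b)*(2*x))/4 = -4 + (2*x*(2 + b))/4 = -4 + x*(2 + b)/2)
W = -35/2 (W = -20 - (-4 - 1 + (1/2)*(-5)*(-1)) = -20 - (-4 - 1 + 5/2) = -20 - 1*(-5/2) = -20 + 5/2 = -35/2 ≈ -17.500)
(W*(-6 + l))*(-36) = -35*(-6 + 24)/2*(-36) = -35/2*18*(-36) = -315*(-36) = 11340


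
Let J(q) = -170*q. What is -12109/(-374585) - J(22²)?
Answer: 30820865909/374585 ≈ 82280.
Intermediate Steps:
-12109/(-374585) - J(22²) = -12109/(-374585) - (-170)*22² = -12109*(-1/374585) - (-170)*484 = 12109/374585 - 1*(-82280) = 12109/374585 + 82280 = 30820865909/374585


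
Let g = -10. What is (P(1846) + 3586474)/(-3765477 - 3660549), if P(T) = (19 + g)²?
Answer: -3586555/7426026 ≈ -0.48297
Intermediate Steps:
P(T) = 81 (P(T) = (19 - 10)² = 9² = 81)
(P(1846) + 3586474)/(-3765477 - 3660549) = (81 + 3586474)/(-3765477 - 3660549) = 3586555/(-7426026) = 3586555*(-1/7426026) = -3586555/7426026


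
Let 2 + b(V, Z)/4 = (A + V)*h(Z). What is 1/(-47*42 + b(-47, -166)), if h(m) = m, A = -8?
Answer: 1/34538 ≈ 2.8954e-5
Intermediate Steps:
b(V, Z) = -8 + 4*Z*(-8 + V) (b(V, Z) = -8 + 4*((-8 + V)*Z) = -8 + 4*(Z*(-8 + V)) = -8 + 4*Z*(-8 + V))
1/(-47*42 + b(-47, -166)) = 1/(-47*42 + (-8 - 32*(-166) + 4*(-47)*(-166))) = 1/(-1974 + (-8 + 5312 + 31208)) = 1/(-1974 + 36512) = 1/34538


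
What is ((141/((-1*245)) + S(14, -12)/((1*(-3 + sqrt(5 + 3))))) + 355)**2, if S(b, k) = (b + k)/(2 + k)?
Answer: 7565713569/60025 + 347924*sqrt(2)/1225 ≈ 1.2644e+5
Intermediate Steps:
S(b, k) = (b + k)/(2 + k)
((141/((-1*245)) + S(14, -12)/((1*(-3 + sqrt(5 + 3))))) + 355)**2 = ((141/((-1*245)) + ((14 - 12)/(2 - 12))/((1*(-3 + sqrt(5 + 3))))) + 355)**2 = ((141/(-245) + (2/(-10))/((1*(-3 + sqrt(8))))) + 355)**2 = ((141*(-1/245) + (-1/10*2)/((1*(-3 + 2*sqrt(2))))) + 355)**2 = ((-141/245 - 1/(5*(-3 + 2*sqrt(2)))) + 355)**2 = (86834/245 - 1/(5*(-3 + 2*sqrt(2))))**2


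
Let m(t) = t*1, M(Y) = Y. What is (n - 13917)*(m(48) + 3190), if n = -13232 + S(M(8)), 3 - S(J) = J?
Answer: -87924652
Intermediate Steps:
S(J) = 3 - J
m(t) = t
n = -13237 (n = -13232 + (3 - 1*8) = -13232 + (3 - 8) = -13232 - 5 = -13237)
(n - 13917)*(m(48) + 3190) = (-13237 - 13917)*(48 + 3190) = -27154*3238 = -87924652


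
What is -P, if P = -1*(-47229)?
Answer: -47229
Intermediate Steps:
P = 47229
-P = -1*47229 = -47229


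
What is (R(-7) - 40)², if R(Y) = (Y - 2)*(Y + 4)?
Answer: 169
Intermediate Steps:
R(Y) = (-2 + Y)*(4 + Y)
(R(-7) - 40)² = ((-8 + (-7)² + 2*(-7)) - 40)² = ((-8 + 49 - 14) - 40)² = (27 - 40)² = (-13)² = 169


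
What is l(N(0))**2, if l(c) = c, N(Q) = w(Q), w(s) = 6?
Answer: 36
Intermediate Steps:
N(Q) = 6
l(N(0))**2 = 6**2 = 36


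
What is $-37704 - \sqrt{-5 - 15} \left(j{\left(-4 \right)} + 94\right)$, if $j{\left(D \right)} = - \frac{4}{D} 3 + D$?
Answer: $-37704 - 186 i \sqrt{5} \approx -37704.0 - 415.91 i$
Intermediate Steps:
$j{\left(D \right)} = D - \frac{12}{D}$ ($j{\left(D \right)} = - \frac{12}{D} + D = D - \frac{12}{D}$)
$-37704 - \sqrt{-5 - 15} \left(j{\left(-4 \right)} + 94\right) = -37704 - \sqrt{-5 - 15} \left(\left(-4 - \frac{12}{-4}\right) + 94\right) = -37704 - \sqrt{-20} \left(\left(-4 - -3\right) + 94\right) = -37704 - 2 i \sqrt{5} \left(\left(-4 + 3\right) + 94\right) = -37704 - 2 i \sqrt{5} \left(-1 + 94\right) = -37704 - 2 i \sqrt{5} \cdot 93 = -37704 - 186 i \sqrt{5}$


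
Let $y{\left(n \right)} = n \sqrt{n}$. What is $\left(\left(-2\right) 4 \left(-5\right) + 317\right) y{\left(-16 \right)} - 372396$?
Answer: $-372396 - 22848 i \approx -3.724 \cdot 10^{5} - 22848.0 i$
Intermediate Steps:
$y{\left(n \right)} = n^{\frac{3}{2}}$
$\left(\left(-2\right) 4 \left(-5\right) + 317\right) y{\left(-16 \right)} - 372396 = \left(\left(-2\right) 4 \left(-5\right) + 317\right) \left(-16\right)^{\frac{3}{2}} - 372396 = \left(\left(-8\right) \left(-5\right) + 317\right) \left(- 64 i\right) - 372396 = \left(40 + 317\right) \left(- 64 i\right) - 372396 = 357 \left(- 64 i\right) - 372396 = - 22848 i - 372396 = -372396 - 22848 i$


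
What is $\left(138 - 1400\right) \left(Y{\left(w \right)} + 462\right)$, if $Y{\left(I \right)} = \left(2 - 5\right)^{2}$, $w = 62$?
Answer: $-594402$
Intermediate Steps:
$Y{\left(I \right)} = 9$ ($Y{\left(I \right)} = \left(-3\right)^{2} = 9$)
$\left(138 - 1400\right) \left(Y{\left(w \right)} + 462\right) = \left(138 - 1400\right) \left(9 + 462\right) = \left(-1262\right) 471 = -594402$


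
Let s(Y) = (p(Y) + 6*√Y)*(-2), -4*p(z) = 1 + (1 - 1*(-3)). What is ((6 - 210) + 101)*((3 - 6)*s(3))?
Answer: 1545/2 - 3708*√3 ≈ -5649.9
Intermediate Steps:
p(z) = -5/4 (p(z) = -(1 + (1 - 1*(-3)))/4 = -(1 + (1 + 3))/4 = -(1 + 4)/4 = -¼*5 = -5/4)
s(Y) = 5/2 - 12*√Y (s(Y) = (-5/4 + 6*√Y)*(-2) = 5/2 - 12*√Y)
((6 - 210) + 101)*((3 - 6)*s(3)) = ((6 - 210) + 101)*((3 - 6)*(5/2 - 12*√3)) = (-204 + 101)*(-3*(5/2 - 12*√3)) = -103*(-15/2 + 36*√3) = 1545/2 - 3708*√3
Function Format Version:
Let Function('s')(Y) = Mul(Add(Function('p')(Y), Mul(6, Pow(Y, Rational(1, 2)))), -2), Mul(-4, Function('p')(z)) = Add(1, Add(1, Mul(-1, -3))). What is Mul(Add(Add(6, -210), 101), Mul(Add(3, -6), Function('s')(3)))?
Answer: Add(Rational(1545, 2), Mul(-3708, Pow(3, Rational(1, 2)))) ≈ -5649.9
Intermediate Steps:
Function('p')(z) = Rational(-5, 4) (Function('p')(z) = Mul(Rational(-1, 4), Add(1, Add(1, Mul(-1, -3)))) = Mul(Rational(-1, 4), Add(1, Add(1, 3))) = Mul(Rational(-1, 4), Add(1, 4)) = Mul(Rational(-1, 4), 5) = Rational(-5, 4))
Function('s')(Y) = Add(Rational(5, 2), Mul(-12, Pow(Y, Rational(1, 2)))) (Function('s')(Y) = Mul(Add(Rational(-5, 4), Mul(6, Pow(Y, Rational(1, 2)))), -2) = Add(Rational(5, 2), Mul(-12, Pow(Y, Rational(1, 2)))))
Mul(Add(Add(6, -210), 101), Mul(Add(3, -6), Function('s')(3))) = Mul(Add(Add(6, -210), 101), Mul(Add(3, -6), Add(Rational(5, 2), Mul(-12, Pow(3, Rational(1, 2)))))) = Mul(Add(-204, 101), Mul(-3, Add(Rational(5, 2), Mul(-12, Pow(3, Rational(1, 2)))))) = Mul(-103, Add(Rational(-15, 2), Mul(36, Pow(3, Rational(1, 2))))) = Add(Rational(1545, 2), Mul(-3708, Pow(3, Rational(1, 2))))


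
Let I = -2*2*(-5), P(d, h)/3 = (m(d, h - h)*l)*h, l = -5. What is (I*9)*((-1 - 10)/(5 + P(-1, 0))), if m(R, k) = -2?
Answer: -396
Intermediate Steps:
P(d, h) = 30*h (P(d, h) = 3*((-2*(-5))*h) = 3*(10*h) = 30*h)
I = 20 (I = -4*(-5) = 20)
(I*9)*((-1 - 10)/(5 + P(-1, 0))) = (20*9)*((-1 - 10)/(5 + 30*0)) = 180*(-11/(5 + 0)) = 180*(-11/5) = -396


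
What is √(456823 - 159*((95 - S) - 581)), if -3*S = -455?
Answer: 2*√139553 ≈ 747.14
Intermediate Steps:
S = 455/3 (S = -⅓*(-455) = 455/3 ≈ 151.67)
√(456823 - 159*((95 - S) - 581)) = √(456823 - 159*((95 - 1*455/3) - 581)) = √(456823 - 159*((95 - 455/3) - 581)) = √(456823 - 159*(-170/3 - 581)) = √(456823 - 159*(-1913/3)) = √(456823 + 101389) = √558212 = 2*√139553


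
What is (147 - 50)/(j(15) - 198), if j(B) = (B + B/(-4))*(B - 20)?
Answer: -388/1017 ≈ -0.38151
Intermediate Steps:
j(B) = 3*B*(-20 + B)/4 (j(B) = (B + B*(-¼))*(-20 + B) = (B - B/4)*(-20 + B) = (3*B/4)*(-20 + B) = 3*B*(-20 + B)/4)
(147 - 50)/(j(15) - 198) = (147 - 50)/((¾)*15*(-20 + 15) - 198) = 97/((¾)*15*(-5) - 198) = 97/(-225/4 - 198) = 97/(-1017/4) = 97*(-4/1017) = -388/1017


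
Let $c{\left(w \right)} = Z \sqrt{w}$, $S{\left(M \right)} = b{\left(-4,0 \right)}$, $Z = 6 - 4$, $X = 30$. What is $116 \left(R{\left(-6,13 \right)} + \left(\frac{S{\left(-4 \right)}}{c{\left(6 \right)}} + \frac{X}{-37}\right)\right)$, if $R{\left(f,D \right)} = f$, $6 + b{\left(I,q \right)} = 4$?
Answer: $- \frac{29232}{37} - \frac{58 \sqrt{6}}{3} \approx -837.41$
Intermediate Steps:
$Z = 2$
$b{\left(I,q \right)} = -2$ ($b{\left(I,q \right)} = -6 + 4 = -2$)
$S{\left(M \right)} = -2$
$c{\left(w \right)} = 2 \sqrt{w}$
$116 \left(R{\left(-6,13 \right)} + \left(\frac{S{\left(-4 \right)}}{c{\left(6 \right)}} + \frac{X}{-37}\right)\right) = 116 \left(-6 - \left(\frac{30}{37} + 2 \frac{\sqrt{6}}{12}\right)\right) = 116 \left(-6 - \left(\frac{30}{37} + \frac{\sqrt{6}}{6}\right)\right) = 116 \left(- \frac{252}{37} - \frac{\sqrt{6}}{6}\right) = - \frac{29232}{37} - \frac{58 \sqrt{6}}{3}$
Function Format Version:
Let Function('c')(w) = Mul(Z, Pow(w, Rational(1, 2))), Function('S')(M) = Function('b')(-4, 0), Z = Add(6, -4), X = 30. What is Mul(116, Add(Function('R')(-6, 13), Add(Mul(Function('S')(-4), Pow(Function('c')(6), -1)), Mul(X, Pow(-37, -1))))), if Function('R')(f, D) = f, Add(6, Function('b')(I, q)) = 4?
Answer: Add(Rational(-29232, 37), Mul(Rational(-58, 3), Pow(6, Rational(1, 2)))) ≈ -837.41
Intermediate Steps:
Z = 2
Function('b')(I, q) = -2 (Function('b')(I, q) = Add(-6, 4) = -2)
Function('S')(M) = -2
Function('c')(w) = Mul(2, Pow(w, Rational(1, 2)))
Mul(116, Add(Function('R')(-6, 13), Add(Mul(Function('S')(-4), Pow(Function('c')(6), -1)), Mul(X, Pow(-37, -1))))) = Mul(116, Add(-6, Add(Mul(-2, Pow(Mul(2, Pow(6, Rational(1, 2))), -1)), Mul(30, Pow(-37, -1))))) = Mul(116, Add(-6, Add(Mul(-2, Mul(Rational(1, 12), Pow(6, Rational(1, 2)))), Mul(30, Rational(-1, 37))))) = Mul(116, Add(-6, Add(Mul(Rational(-1, 6), Pow(6, Rational(1, 2))), Rational(-30, 37)))) = Mul(116, Add(-6, Add(Rational(-30, 37), Mul(Rational(-1, 6), Pow(6, Rational(1, 2)))))) = Mul(116, Add(Rational(-252, 37), Mul(Rational(-1, 6), Pow(6, Rational(1, 2))))) = Add(Rational(-29232, 37), Mul(Rational(-58, 3), Pow(6, Rational(1, 2))))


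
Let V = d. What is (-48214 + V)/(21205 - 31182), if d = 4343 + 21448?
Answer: 22423/9977 ≈ 2.2475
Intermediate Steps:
d = 25791
V = 25791
(-48214 + V)/(21205 - 31182) = (-48214 + 25791)/(21205 - 31182) = -22423/(-9977) = -22423*(-1/9977) = 22423/9977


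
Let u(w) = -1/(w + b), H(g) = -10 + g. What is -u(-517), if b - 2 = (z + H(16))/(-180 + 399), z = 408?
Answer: -73/37457 ≈ -0.0019489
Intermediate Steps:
b = 284/73 (b = 2 + (408 + (-10 + 16))/(-180 + 399) = 2 + (408 + 6)/219 = 2 + 414*(1/219) = 2 + 138/73 = 284/73 ≈ 3.8904)
u(w) = -1/(284/73 + w) (u(w) = -1/(w + 284/73) = -1/(284/73 + w))
-u(-517) = -(-73)/(284 + 73*(-517)) = -(-73)/(284 - 37741) = -(-73)/(-37457) = -(-73)*(-1)/37457 = -1*73/37457 = -73/37457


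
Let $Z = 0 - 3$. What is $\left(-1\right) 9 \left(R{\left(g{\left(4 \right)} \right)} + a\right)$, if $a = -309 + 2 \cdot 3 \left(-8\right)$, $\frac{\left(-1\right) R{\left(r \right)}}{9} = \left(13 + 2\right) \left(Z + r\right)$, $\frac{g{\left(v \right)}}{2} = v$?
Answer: $9288$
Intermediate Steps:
$g{\left(v \right)} = 2 v$
$Z = -3$
$R{\left(r \right)} = 405 - 135 r$ ($R{\left(r \right)} = - 9 \left(13 + 2\right) \left(-3 + r\right) = - 9 \cdot 15 \left(-3 + r\right) = - 9 \left(-45 + 15 r\right) = 405 - 135 r$)
$a = -357$ ($a = -309 + 6 \left(-8\right) = -309 - 48 = -357$)
$\left(-1\right) 9 \left(R{\left(g{\left(4 \right)} \right)} + a\right) = \left(-1\right) 9 \left(\left(405 - 135 \cdot 2 \cdot 4\right) - 357\right) = - 9 \left(\left(405 - 1080\right) - 357\right) = - 9 \left(-675 - 357\right) = \left(-9\right) \left(-1032\right) = 9288$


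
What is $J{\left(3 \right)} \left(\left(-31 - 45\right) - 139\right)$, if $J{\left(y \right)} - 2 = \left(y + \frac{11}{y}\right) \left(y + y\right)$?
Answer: $-9030$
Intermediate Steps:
$J{\left(y \right)} = 2 + 2 y \left(y + \frac{11}{y}\right)$ ($J{\left(y \right)} = 2 + \left(y + \frac{11}{y}\right) \left(y + y\right) = 2 + \left(y + \frac{11}{y}\right) 2 y = 2 + 2 y \left(y + \frac{11}{y}\right)$)
$J{\left(3 \right)} \left(\left(-31 - 45\right) - 139\right) = \left(24 + 2 \cdot 3^{2}\right) \left(\left(-31 - 45\right) - 139\right) = \left(24 + 2 \cdot 9\right) \left(\left(-31 - 45\right) - 139\right) = \left(24 + 18\right) \left(-76 - 139\right) = 42 \left(-215\right) = -9030$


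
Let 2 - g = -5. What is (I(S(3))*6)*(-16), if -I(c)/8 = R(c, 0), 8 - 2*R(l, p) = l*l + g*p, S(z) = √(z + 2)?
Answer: 1152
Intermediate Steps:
g = 7 (g = 2 - 1*(-5) = 2 + 5 = 7)
S(z) = √(2 + z)
R(l, p) = 4 - 7*p/2 - l²/2 (R(l, p) = 4 - (l*l + 7*p)/2 = 4 - (l² + 7*p)/2 = 4 + (-7*p/2 - l²/2) = 4 - 7*p/2 - l²/2)
I(c) = -32 + 4*c² (I(c) = -8*(4 - 7/2*0 - c²/2) = -8*(4 + 0 - c²/2) = -8*(4 - c²/2) = -32 + 4*c²)
(I(S(3))*6)*(-16) = ((-32 + 4*(√(2 + 3))²)*6)*(-16) = ((-32 + 4*(√5)²)*6)*(-16) = ((-32 + 4*5)*6)*(-16) = ((-32 + 20)*6)*(-16) = -12*6*(-16) = -72*(-16) = 1152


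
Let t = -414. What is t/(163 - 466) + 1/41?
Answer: 5759/4141 ≈ 1.3907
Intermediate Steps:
t/(163 - 466) + 1/41 = -414/(163 - 466) + 1/41 = -414/(-303) + 1/41 = -414*(-1/303) + 1/41 = 138/101 + 1/41 = 5759/4141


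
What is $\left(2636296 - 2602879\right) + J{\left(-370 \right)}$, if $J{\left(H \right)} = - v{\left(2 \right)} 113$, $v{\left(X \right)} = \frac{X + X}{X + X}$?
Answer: $33304$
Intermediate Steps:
$v{\left(X \right)} = 1$ ($v{\left(X \right)} = \frac{2 X}{2 X} = 2 X \frac{1}{2 X} = 1$)
$J{\left(H \right)} = -113$ ($J{\left(H \right)} = - 1 \cdot 113 = \left(-1\right) 113 = -113$)
$\left(2636296 - 2602879\right) + J{\left(-370 \right)} = \left(2636296 - 2602879\right) - 113 = 33417 - 113 = 33304$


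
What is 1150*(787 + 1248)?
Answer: 2340250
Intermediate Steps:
1150*(787 + 1248) = 1150*2035 = 2340250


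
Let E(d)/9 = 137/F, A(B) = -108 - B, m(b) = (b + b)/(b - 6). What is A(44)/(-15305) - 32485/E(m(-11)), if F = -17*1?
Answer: 8452297141/18871065 ≈ 447.90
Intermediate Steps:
m(b) = 2*b/(-6 + b) (m(b) = (2*b)/(-6 + b) = 2*b/(-6 + b))
F = -17
E(d) = -1233/17 (E(d) = 9*(137/(-17)) = 9*(137*(-1/17)) = 9*(-137/17) = -1233/17)
A(44)/(-15305) - 32485/E(m(-11)) = (-108 - 1*44)/(-15305) - 32485/(-1233/17) = (-108 - 44)*(-1/15305) - 32485*(-17/1233) = -152*(-1/15305) + 552245/1233 = 152/15305 + 552245/1233 = 8452297141/18871065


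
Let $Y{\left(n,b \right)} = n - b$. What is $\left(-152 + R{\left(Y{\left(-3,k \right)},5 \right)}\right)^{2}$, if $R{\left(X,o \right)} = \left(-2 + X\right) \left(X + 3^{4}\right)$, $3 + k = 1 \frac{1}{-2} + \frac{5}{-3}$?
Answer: $\frac{24730729}{1296} \approx 19082.0$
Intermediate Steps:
$k = - \frac{31}{6}$ ($k = -3 + \left(1 \frac{1}{-2} + \frac{5}{-3}\right) = -3 + \left(1 \left(- \frac{1}{2}\right) + 5 \left(- \frac{1}{3}\right)\right) = -3 - \frac{13}{6} = - \frac{31}{6} \approx -5.1667$)
$R{\left(X,o \right)} = \left(-2 + X\right) \left(81 + X\right)$ ($R{\left(X,o \right)} = \left(-2 + X\right) \left(X + 81\right) = \left(-2 + X\right) \left(81 + X\right)$)
$\left(-152 + R{\left(Y{\left(-3,k \right)},5 \right)}\right)^{2} = \left(-152 + \left(-162 + \left(-3 - - \frac{31}{6}\right)^{2} + 79 \left(-3 - - \frac{31}{6}\right)\right)\right)^{2} = \left(-152 + \left(-162 + \left(-3 + \frac{31}{6}\right)^{2} + 79 \left(-3 + \frac{31}{6}\right)\right)\right)^{2} = \left(-152 + \left(-162 + \left(\frac{13}{6}\right)^{2} + 79 \cdot \frac{13}{6}\right)\right)^{2} = \left(-152 + \left(-162 + \frac{169}{36} + \frac{1027}{6}\right)\right)^{2} = \left(-152 + \frac{499}{36}\right)^{2} = \left(- \frac{4973}{36}\right)^{2} = \frac{24730729}{1296}$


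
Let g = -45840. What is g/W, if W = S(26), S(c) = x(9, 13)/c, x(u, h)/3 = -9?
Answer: 397280/9 ≈ 44142.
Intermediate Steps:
x(u, h) = -27 (x(u, h) = 3*(-9) = -27)
S(c) = -27/c
W = -27/26 ≈ -1.0385
g/W = -45840/(-27/26) = -45840*(-26/27) = 397280/9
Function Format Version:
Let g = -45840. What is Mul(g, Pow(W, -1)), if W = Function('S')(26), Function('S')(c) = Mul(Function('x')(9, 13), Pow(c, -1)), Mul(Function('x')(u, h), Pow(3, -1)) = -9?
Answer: Rational(397280, 9) ≈ 44142.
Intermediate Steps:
Function('x')(u, h) = -27 (Function('x')(u, h) = Mul(3, -9) = -27)
Function('S')(c) = Mul(-27, Pow(c, -1))
W = Rational(-27, 26) (W = Mul(-27, Pow(26, -1)) = Mul(-27, Rational(1, 26)) = Rational(-27, 26) ≈ -1.0385)
Mul(g, Pow(W, -1)) = Mul(-45840, Pow(Rational(-27, 26), -1)) = Mul(-45840, Rational(-26, 27)) = Rational(397280, 9)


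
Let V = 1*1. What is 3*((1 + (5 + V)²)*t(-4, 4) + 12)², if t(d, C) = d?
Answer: 55488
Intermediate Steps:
V = 1
3*((1 + (5 + V)²)*t(-4, 4) + 12)² = 3*((1 + (5 + 1)²)*(-4) + 12)² = 3*((1 + 6²)*(-4) + 12)² = 3*((1 + 36)*(-4) + 12)² = 3*(37*(-4) + 12)² = 3*(-148 + 12)² = 3*(-136)² = 3*18496 = 55488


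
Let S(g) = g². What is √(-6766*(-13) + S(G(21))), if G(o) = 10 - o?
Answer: √88079 ≈ 296.78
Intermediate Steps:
√(-6766*(-13) + S(G(21))) = √(-6766*(-13) + (10 - 1*21)²) = √(87958 + (10 - 21)²) = √(87958 + (-11)²) = √(87958 + 121) = √88079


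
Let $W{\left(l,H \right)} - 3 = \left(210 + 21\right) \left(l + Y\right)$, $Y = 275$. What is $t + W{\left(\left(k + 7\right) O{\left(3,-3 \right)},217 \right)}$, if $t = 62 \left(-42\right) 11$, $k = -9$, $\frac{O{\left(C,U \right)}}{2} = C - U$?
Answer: $29340$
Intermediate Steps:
$O{\left(C,U \right)} = - 2 U + 2 C$ ($O{\left(C,U \right)} = 2 \left(C - U\right) = - 2 U + 2 C$)
$t = -28644$ ($t = \left(-2604\right) 11 = -28644$)
$W{\left(l,H \right)} = 63528 + 231 l$ ($W{\left(l,H \right)} = 3 + \left(210 + 21\right) \left(l + 275\right) = 3 + 231 \left(275 + l\right) = 3 + \left(63525 + 231 l\right) = 63528 + 231 l$)
$t + W{\left(\left(k + 7\right) O{\left(3,-3 \right)},217 \right)} = -28644 + \left(63528 + 231 \left(-9 + 7\right) \left(\left(-2\right) \left(-3\right) + 2 \cdot 3\right)\right) = -28644 + \left(63528 + 231 \left(- 2 \left(6 + 6\right)\right)\right) = -28644 + \left(63528 + 231 \left(\left(-2\right) 12\right)\right) = -28644 + \left(63528 + 231 \left(-24\right)\right) = -28644 + \left(63528 - 5544\right) = -28644 + 57984 = 29340$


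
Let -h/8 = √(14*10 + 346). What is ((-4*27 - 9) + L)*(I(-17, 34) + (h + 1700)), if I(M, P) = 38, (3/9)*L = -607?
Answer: -3368244 + 139536*√6 ≈ -3.0265e+6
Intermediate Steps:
L = -1821 (L = 3*(-607) = -1821)
h = -72*√6 (h = -8*√(14*10 + 346) = -8*√(140 + 346) = -72*√6 ≈ -176.36)
((-4*27 - 9) + L)*(I(-17, 34) + (h + 1700)) = ((-4*27 - 9) - 1821)*(38 + (-72*√6 + 1700)) = ((-108 - 9) - 1821)*(38 + (1700 - 72*√6)) = (-117 - 1821)*(1738 - 72*√6) = -1938*(1738 - 72*√6) = -3368244 + 139536*√6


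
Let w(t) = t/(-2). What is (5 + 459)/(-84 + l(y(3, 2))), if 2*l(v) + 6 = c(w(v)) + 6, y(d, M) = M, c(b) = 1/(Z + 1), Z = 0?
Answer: -928/167 ≈ -5.5569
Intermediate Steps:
w(t) = -t/2 (w(t) = t*(-½) = -t/2)
c(b) = 1 (c(b) = 1/(0 + 1) = 1/1 = 1)
l(v) = ½ (l(v) = -3 + (1 + 6)/2 = -3 + (½)*7 = -3 + 7/2 = ½)
(5 + 459)/(-84 + l(y(3, 2))) = (5 + 459)/(-84 + ½) = 464/(-167/2) = 464*(-2/167) = -928/167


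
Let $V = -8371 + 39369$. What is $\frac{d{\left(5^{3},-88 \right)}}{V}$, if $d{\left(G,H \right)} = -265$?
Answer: $- \frac{265}{30998} \approx -0.0085489$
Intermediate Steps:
$V = 30998$
$\frac{d{\left(5^{3},-88 \right)}}{V} = - \frac{265}{30998}$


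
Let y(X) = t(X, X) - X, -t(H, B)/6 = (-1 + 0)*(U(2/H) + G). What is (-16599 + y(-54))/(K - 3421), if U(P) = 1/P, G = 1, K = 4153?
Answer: -5567/244 ≈ -22.816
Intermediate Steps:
t(H, B) = 6 + 3*H (t(H, B) = -6*(-1 + 0)*(1/(2/H) + 1) = -(-6)*(H/2 + 1) = -(-6)*(1 + H/2) = -6*(-1 - H/2) = 6 + 3*H)
y(X) = 6 + 2*X (y(X) = (6 + 3*X) - X = 6 + 2*X)
(-16599 + y(-54))/(K - 3421) = (-16599 + (6 + 2*(-54)))/(4153 - 3421) = (-16599 + (6 - 108))/732 = (-16599 - 102)*(1/732) = -16701*1/732 = -5567/244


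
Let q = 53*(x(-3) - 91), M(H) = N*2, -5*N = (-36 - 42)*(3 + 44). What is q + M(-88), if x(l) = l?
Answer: -17578/5 ≈ -3515.6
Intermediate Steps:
N = 3666/5 (N = -(-36 - 42)*(3 + 44)/5 = -(-78)*47/5 = -1/5*(-3666) = 3666/5 ≈ 733.20)
M(H) = 7332/5 (M(H) = (3666/5)*2 = 7332/5)
q = -4982 (q = 53*(-3 - 91) = 53*(-94) = -4982)
q + M(-88) = -4982 + 7332/5 = -17578/5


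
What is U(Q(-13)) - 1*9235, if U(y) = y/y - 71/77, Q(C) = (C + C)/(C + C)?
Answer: -711089/77 ≈ -9234.9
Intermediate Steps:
Q(C) = 1 (Q(C) = (2*C)/((2*C)) = (2*C)*(1/(2*C)) = 1)
U(y) = 6/77 (U(y) = 1 - 71*1/77 = 1 - 71/77 = 6/77)
U(Q(-13)) - 1*9235 = 6/77 - 1*9235 = 6/77 - 9235 = -711089/77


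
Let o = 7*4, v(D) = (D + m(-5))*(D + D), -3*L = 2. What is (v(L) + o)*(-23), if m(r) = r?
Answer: -7360/9 ≈ -817.78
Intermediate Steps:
L = -2/3 (L = -1/3*2 = -2/3 ≈ -0.66667)
v(D) = 2*D*(-5 + D) (v(D) = (D - 5)*(D + D) = (-5 + D)*(2*D) = 2*D*(-5 + D))
o = 28
(v(L) + o)*(-23) = (2*(-2/3)*(-5 - 2/3) + 28)*(-23) = (2*(-2/3)*(-17/3) + 28)*(-23) = (68/9 + 28)*(-23) = (320/9)*(-23) = -7360/9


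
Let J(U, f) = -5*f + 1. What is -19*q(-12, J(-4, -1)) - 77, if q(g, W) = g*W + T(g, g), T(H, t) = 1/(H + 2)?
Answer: 12929/10 ≈ 1292.9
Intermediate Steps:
T(H, t) = 1/(2 + H)
J(U, f) = 1 - 5*f
q(g, W) = 1/(2 + g) + W*g (q(g, W) = g*W + 1/(2 + g) = W*g + 1/(2 + g) = 1/(2 + g) + W*g)
-19*q(-12, J(-4, -1)) - 77 = -19*(1 + (1 - 5*(-1))*(-12)*(2 - 12))/(2 - 12) - 77 = -19*(1 + (1 + 5)*(-12)*(-10))/(-10) - 77 = -(-19)*(1 + 6*(-12)*(-10))/10 - 77 = -(-19)*(1 + 720)/10 - 77 = -(-19)*721/10 - 77 = -19*(-721/10) - 77 = 13699/10 - 77 = 12929/10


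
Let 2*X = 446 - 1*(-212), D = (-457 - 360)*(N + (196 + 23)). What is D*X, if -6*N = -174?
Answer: -66660664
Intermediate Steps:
N = 29 (N = -⅙*(-174) = 29)
D = -202616 (D = (-457 - 360)*(29 + (196 + 23)) = -817*(29 + 219) = -817*248 = -202616)
X = 329 (X = (446 - 1*(-212))/2 = (446 + 212)/2 = (½)*658 = 329)
D*X = -202616*329 = -66660664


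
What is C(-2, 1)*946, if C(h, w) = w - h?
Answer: 2838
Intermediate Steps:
C(-2, 1)*946 = (1 - 1*(-2))*946 = (1 + 2)*946 = 3*946 = 2838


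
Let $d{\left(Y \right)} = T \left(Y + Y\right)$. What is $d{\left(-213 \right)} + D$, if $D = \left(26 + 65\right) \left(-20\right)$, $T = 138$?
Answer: $-60608$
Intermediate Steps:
$d{\left(Y \right)} = 276 Y$ ($d{\left(Y \right)} = 138 \left(Y + Y\right) = 138 \cdot 2 Y = 276 Y$)
$D = -1820$ ($D = 91 \left(-20\right) = -1820$)
$d{\left(-213 \right)} + D = 276 \left(-213\right) - 1820 = -58788 - 1820 = -60608$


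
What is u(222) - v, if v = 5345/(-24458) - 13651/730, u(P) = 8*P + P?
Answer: 123324484/61145 ≈ 2016.9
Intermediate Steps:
u(P) = 9*P
v = -1156774/61145 (v = 5345*(-1/24458) - 13651*1/730 = -5345/24458 - 187/10 = -1156774/61145 ≈ -18.919)
u(222) - v = 9*222 - 1*(-1156774/61145) = 1998 + 1156774/61145 = 123324484/61145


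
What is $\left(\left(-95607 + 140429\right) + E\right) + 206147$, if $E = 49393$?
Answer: $300362$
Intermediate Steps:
$\left(\left(-95607 + 140429\right) + E\right) + 206147 = \left(\left(-95607 + 140429\right) + 49393\right) + 206147 = \left(44822 + 49393\right) + 206147 = 94215 + 206147 = 300362$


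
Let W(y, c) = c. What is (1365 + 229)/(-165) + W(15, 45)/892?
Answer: -1414423/147180 ≈ -9.6102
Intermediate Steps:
(1365 + 229)/(-165) + W(15, 45)/892 = (1365 + 229)/(-165) + 45/892 = 1594*(-1/165) + 45*(1/892) = -1594/165 + 45/892 = -1414423/147180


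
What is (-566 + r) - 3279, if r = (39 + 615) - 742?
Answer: -3933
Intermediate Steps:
r = -88 (r = 654 - 742 = -88)
(-566 + r) - 3279 = (-566 - 88) - 3279 = -654 - 3279 = -3933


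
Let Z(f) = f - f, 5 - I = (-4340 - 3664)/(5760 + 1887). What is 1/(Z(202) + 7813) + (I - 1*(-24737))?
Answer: 492766115687/19915337 ≈ 24743.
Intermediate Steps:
I = 15413/2549 (I = 5 - (-4340 - 3664)/(5760 + 1887) = 5 - (-8004)/7647 = 5 - 1*(-2668/2549) = 5 + 2668/2549 = 15413/2549 ≈ 6.0467)
Z(f) = 0
1/(Z(202) + 7813) + (I - 1*(-24737)) = 1/(0 + 7813) + (15413/2549 - 1*(-24737)) = 1/7813 + (15413/2549 + 24737) = 1/7813 + 63070026/2549 = 492766115687/19915337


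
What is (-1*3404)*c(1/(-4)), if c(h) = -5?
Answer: 17020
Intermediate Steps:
(-1*3404)*c(1/(-4)) = -1*3404*(-5) = -3404*(-5) = 17020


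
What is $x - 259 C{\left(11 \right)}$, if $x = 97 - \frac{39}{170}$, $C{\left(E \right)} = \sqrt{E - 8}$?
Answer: $\frac{16451}{170} - 259 \sqrt{3} \approx -351.83$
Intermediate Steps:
$C{\left(E \right)} = \sqrt{-8 + E}$
$x = \frac{16451}{170}$ ($x = 97 - 39 \cdot \frac{1}{170} = 97 - \frac{39}{170} = \frac{16451}{170} \approx 96.771$)
$x - 259 C{\left(11 \right)} = \frac{16451}{170} - 259 \sqrt{-8 + 11} = \frac{16451}{170} - 259 \sqrt{3}$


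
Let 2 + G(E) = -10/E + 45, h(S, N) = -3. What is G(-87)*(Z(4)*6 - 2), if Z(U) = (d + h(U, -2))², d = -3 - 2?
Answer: 1432882/87 ≈ 16470.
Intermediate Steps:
d = -5
Z(U) = 64 (Z(U) = (-5 - 3)² = (-8)² = 64)
G(E) = 43 - 10/E (G(E) = -2 + (-10/E + 45) = -2 + (45 - 10/E) = 43 - 10/E)
G(-87)*(Z(4)*6 - 2) = (43 - 10/(-87))*(64*6 - 2) = (43 - 10*(-1/87))*(384 - 2) = (43 + 10/87)*382 = (3751/87)*382 = 1432882/87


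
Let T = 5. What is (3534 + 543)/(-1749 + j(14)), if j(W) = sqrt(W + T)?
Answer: -7130673/3058982 - 4077*sqrt(19)/3058982 ≈ -2.3369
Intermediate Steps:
j(W) = sqrt(5 + W) (j(W) = sqrt(W + 5) = sqrt(5 + W))
(3534 + 543)/(-1749 + j(14)) = (3534 + 543)/(-1749 + sqrt(5 + 14)) = 4077/(-1749 + sqrt(19))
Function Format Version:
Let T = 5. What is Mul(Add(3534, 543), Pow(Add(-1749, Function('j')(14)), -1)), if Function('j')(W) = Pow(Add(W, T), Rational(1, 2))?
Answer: Add(Rational(-7130673, 3058982), Mul(Rational(-4077, 3058982), Pow(19, Rational(1, 2)))) ≈ -2.3369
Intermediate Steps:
Function('j')(W) = Pow(Add(5, W), Rational(1, 2)) (Function('j')(W) = Pow(Add(W, 5), Rational(1, 2)) = Pow(Add(5, W), Rational(1, 2)))
Mul(Add(3534, 543), Pow(Add(-1749, Function('j')(14)), -1)) = Mul(Add(3534, 543), Pow(Add(-1749, Pow(Add(5, 14), Rational(1, 2))), -1)) = Mul(4077, Pow(Add(-1749, Pow(19, Rational(1, 2))), -1))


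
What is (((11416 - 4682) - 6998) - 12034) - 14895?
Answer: -27193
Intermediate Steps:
(((11416 - 4682) - 6998) - 12034) - 14895 = ((6734 - 6998) - 12034) - 14895 = (-264 - 12034) - 14895 = -12298 - 14895 = -27193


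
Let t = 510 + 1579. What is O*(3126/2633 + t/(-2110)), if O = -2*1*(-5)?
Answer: 1095523/555563 ≈ 1.9719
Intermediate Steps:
t = 2089
O = 10 (O = -2*(-5) = 10)
O*(3126/2633 + t/(-2110)) = 10*(3126/2633 + 2089/(-2110)) = 10*(3126*(1/2633) + 2089*(-1/2110)) = 10*(3126/2633 - 2089/2110) = 10*(1095523/5555630) = 1095523/555563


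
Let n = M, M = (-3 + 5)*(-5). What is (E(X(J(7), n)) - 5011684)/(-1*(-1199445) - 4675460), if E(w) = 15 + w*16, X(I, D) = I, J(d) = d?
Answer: 5011557/3476015 ≈ 1.4418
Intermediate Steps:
M = -10 (M = 2*(-5) = -10)
n = -10
E(w) = 15 + 16*w
(E(X(J(7), n)) - 5011684)/(-1*(-1199445) - 4675460) = ((15 + 16*7) - 5011684)/(-1*(-1199445) - 4675460) = ((15 + 112) - 5011684)/(1199445 - 4675460) = (127 - 5011684)/(-3476015) = -5011557*(-1/3476015) = 5011557/3476015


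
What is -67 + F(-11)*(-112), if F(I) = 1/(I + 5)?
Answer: -145/3 ≈ -48.333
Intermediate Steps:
F(I) = 1/(5 + I)
-67 + F(-11)*(-112) = -67 - 112/(5 - 11) = -67 - 112/(-6) = -67 - ⅙*(-112) = -67 + 56/3 = -145/3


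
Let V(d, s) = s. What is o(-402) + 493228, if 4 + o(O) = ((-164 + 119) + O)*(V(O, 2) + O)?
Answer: 672024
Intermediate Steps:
o(O) = -4 + (-45 + O)*(2 + O) (o(O) = -4 + ((-164 + 119) + O)*(2 + O) = -4 + (-45 + O)*(2 + O))
o(-402) + 493228 = (-94 + (-402)² - 43*(-402)) + 493228 = (-94 + 161604 + 17286) + 493228 = 178796 + 493228 = 672024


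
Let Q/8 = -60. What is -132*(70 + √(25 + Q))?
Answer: -9240 - 132*I*√455 ≈ -9240.0 - 2815.7*I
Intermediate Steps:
Q = -480 (Q = 8*(-60) = -480)
-132*(70 + √(25 + Q)) = -132*(70 + √(25 - 480)) = -132*(70 + √(-455)) = -132*(70 + I*√455) = -9240 - 132*I*√455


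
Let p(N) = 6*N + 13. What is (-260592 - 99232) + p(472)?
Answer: -356979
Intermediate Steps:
p(N) = 13 + 6*N
(-260592 - 99232) + p(472) = (-260592 - 99232) + (13 + 6*472) = -359824 + (13 + 2832) = -359824 + 2845 = -356979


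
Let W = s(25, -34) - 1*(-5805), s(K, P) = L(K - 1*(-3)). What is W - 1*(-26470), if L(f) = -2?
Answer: 32273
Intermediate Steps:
s(K, P) = -2
W = 5803 (W = -2 - 1*(-5805) = -2 + 5805 = 5803)
W - 1*(-26470) = 5803 - 1*(-26470) = 5803 + 26470 = 32273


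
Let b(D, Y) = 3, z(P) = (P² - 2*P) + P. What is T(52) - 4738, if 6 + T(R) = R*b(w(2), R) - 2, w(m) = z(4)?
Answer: -4590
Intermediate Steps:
z(P) = P² - P
w(m) = 12 (w(m) = 4*(-1 + 4) = 4*3 = 12)
T(R) = -8 + 3*R (T(R) = -6 + (R*3 - 2) = -6 + (3*R - 2) = -6 + (-2 + 3*R) = -8 + 3*R)
T(52) - 4738 = (-8 + 3*52) - 4738 = (-8 + 156) - 4738 = 148 - 4738 = -4590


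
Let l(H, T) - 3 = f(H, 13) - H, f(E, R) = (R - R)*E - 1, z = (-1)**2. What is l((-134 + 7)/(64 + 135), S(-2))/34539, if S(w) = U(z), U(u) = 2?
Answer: 175/2291087 ≈ 7.6383e-5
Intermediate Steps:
z = 1
S(w) = 2
f(E, R) = -1 (f(E, R) = 0*E - 1 = 0 - 1 = -1)
l(H, T) = 2 - H (l(H, T) = 3 + (-1 - H) = 2 - H)
l((-134 + 7)/(64 + 135), S(-2))/34539 = (2 - (-134 + 7)/(64 + 135))/34539 = (2 - (-127)/199)*(1/34539) = (2 - 1*(-127/199))*(1/34539) = (2 + 127/199)*(1/34539) = (525/199)*(1/34539) = 175/2291087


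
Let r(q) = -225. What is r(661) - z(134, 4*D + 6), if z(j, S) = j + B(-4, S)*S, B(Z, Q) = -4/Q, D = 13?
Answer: -355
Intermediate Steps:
z(j, S) = -4 + j (z(j, S) = j + (-4/S)*S = j - 4 = -4 + j)
r(661) - z(134, 4*D + 6) = -225 - (-4 + 134) = -225 - 1*130 = -225 - 130 = -355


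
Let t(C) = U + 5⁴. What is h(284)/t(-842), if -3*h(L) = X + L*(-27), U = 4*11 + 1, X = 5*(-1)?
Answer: 7673/2010 ≈ 3.8174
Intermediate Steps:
X = -5
U = 45 (U = 44 + 1 = 45)
h(L) = 5/3 + 9*L (h(L) = -(-5 + L*(-27))/3 = -(-5 - 27*L)/3 = 5/3 + 9*L)
t(C) = 670 (t(C) = 45 + 5⁴ = 45 + 625 = 670)
h(284)/t(-842) = (5/3 + 9*284)/670 = (5/3 + 2556)*(1/670) = (7673/3)*(1/670) = 7673/2010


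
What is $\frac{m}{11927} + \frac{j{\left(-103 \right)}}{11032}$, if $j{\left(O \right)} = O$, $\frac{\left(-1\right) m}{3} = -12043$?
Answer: $\frac{397346647}{131578664} \approx 3.0198$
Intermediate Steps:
$m = 36129$ ($m = \left(-3\right) \left(-12043\right) = 36129$)
$\frac{m}{11927} + \frac{j{\left(-103 \right)}}{11032} = \frac{36129}{11927} - \frac{103}{11032} = \frac{397346647}{131578664}$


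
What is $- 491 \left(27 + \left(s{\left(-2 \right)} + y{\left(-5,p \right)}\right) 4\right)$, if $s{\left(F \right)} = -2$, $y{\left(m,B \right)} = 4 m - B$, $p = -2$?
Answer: $26023$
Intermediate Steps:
$y{\left(m,B \right)} = - B + 4 m$
$- 491 \left(27 + \left(s{\left(-2 \right)} + y{\left(-5,p \right)}\right) 4\right) = - 491 \left(27 + \left(-2 + \left(\left(-1\right) \left(-2\right) + 4 \left(-5\right)\right)\right) 4\right) = - 491 \left(27 + \left(-2 + \left(2 - 20\right)\right) 4\right) = - 491 \left(27 + \left(-2 - 18\right) 4\right) = - 491 \left(27 - 80\right) = \left(-491\right) \left(-53\right) = 26023$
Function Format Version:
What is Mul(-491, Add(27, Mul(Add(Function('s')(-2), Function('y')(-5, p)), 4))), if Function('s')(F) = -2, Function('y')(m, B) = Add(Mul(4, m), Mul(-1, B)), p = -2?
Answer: 26023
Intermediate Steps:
Function('y')(m, B) = Add(Mul(-1, B), Mul(4, m))
Mul(-491, Add(27, Mul(Add(Function('s')(-2), Function('y')(-5, p)), 4))) = Mul(-491, Add(27, Mul(Add(-2, Add(Mul(-1, -2), Mul(4, -5))), 4))) = Mul(-491, Add(27, Mul(Add(-2, Add(2, -20)), 4))) = Mul(-491, Add(27, Mul(Add(-2, -18), 4))) = Mul(-491, Add(27, Mul(-20, 4))) = Mul(-491, Add(27, -80)) = Mul(-491, -53) = 26023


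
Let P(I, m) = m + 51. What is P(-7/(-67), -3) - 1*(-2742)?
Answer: 2790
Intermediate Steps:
P(I, m) = 51 + m
P(-7/(-67), -3) - 1*(-2742) = (51 - 3) - 1*(-2742) = 48 + 2742 = 2790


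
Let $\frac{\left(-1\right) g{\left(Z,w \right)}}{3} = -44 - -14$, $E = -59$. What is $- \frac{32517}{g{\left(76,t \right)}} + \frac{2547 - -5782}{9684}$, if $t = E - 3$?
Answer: $- \frac{17452501}{48420} \approx -360.44$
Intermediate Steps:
$t = -62$ ($t = -59 - 3 = -62$)
$g{\left(Z,w \right)} = 90$ ($g{\left(Z,w \right)} = - 3 \left(-44 - -14\right) = - 3 \left(-44 + 14\right) = \left(-3\right) \left(-30\right) = 90$)
$- \frac{32517}{g{\left(76,t \right)}} + \frac{2547 - -5782}{9684} = - \frac{32517}{90} + \frac{2547 - -5782}{9684} = \left(-32517\right) \frac{1}{90} + \left(2547 + 5782\right) \frac{1}{9684} = - \frac{3613}{10} + 8329 \cdot \frac{1}{9684} = - \frac{3613}{10} + \frac{8329}{9684} = - \frac{17452501}{48420}$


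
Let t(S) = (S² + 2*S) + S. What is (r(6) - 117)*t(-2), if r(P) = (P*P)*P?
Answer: -198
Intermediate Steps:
t(S) = S² + 3*S
r(P) = P³ (r(P) = P²*P = P³)
(r(6) - 117)*t(-2) = (6³ - 117)*(-2*(3 - 2)) = (216 - 117)*(-2*1) = 99*(-2) = -198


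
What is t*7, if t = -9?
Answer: -63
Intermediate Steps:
t*7 = -9*7 = -63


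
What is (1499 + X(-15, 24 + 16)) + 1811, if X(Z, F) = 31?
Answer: 3341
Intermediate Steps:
(1499 + X(-15, 24 + 16)) + 1811 = (1499 + 31) + 1811 = 1530 + 1811 = 3341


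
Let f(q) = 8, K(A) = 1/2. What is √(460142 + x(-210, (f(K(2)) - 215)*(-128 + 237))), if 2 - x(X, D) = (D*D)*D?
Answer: 7*√234419895259 ≈ 3.3892e+6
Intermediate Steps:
K(A) = ½
x(X, D) = 2 - D³ (x(X, D) = 2 - D*D*D = 2 - D²*D = 2 - D³)
√(460142 + x(-210, (f(K(2)) - 215)*(-128 + 237))) = √(460142 + (2 - ((8 - 215)*(-128 + 237))³)) = √(460142 + (2 - (-207*109)³)) = √(460142 + (2 - 1*(-22563)³)) = √(460142 + (2 - 1*(-11486574407547))) = √(460142 + (2 + 11486574407547)) = √(460142 + 11486574407549) = √11486574867691 = 7*√234419895259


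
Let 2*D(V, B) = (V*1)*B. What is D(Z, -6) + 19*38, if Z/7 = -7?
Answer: 869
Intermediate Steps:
Z = -49 (Z = 7*(-7) = -49)
D(V, B) = B*V/2 (D(V, B) = ((V*1)*B)/2 = (V*B)/2 = (B*V)/2 = B*V/2)
D(Z, -6) + 19*38 = (1/2)*(-6)*(-49) + 19*38 = 147 + 722 = 869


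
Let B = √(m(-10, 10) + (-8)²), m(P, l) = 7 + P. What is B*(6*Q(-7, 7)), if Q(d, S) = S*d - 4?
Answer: -318*√61 ≈ -2483.7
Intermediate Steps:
Q(d, S) = -4 + S*d
B = √61 (B = √((7 - 10) + (-8)²) = √(-3 + 64) = √61 ≈ 7.8102)
B*(6*Q(-7, 7)) = √61*(6*(-4 + 7*(-7))) = √61*(6*(-4 - 49)) = √61*(6*(-53)) = √61*(-318) = -318*√61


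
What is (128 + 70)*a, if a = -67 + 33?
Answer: -6732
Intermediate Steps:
a = -34
(128 + 70)*a = (128 + 70)*(-34) = 198*(-34) = -6732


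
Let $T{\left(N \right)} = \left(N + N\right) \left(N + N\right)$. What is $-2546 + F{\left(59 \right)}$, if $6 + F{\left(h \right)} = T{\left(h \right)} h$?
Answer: $818964$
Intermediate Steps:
$T{\left(N \right)} = 4 N^{2}$ ($T{\left(N \right)} = 2 N 2 N = 4 N^{2}$)
$F{\left(h \right)} = -6 + 4 h^{3}$ ($F{\left(h \right)} = -6 + 4 h^{2} h = -6 + 4 h^{3}$)
$-2546 + F{\left(59 \right)} = -2546 - \left(6 - 4 \cdot 59^{3}\right) = -2546 + \left(-6 + 4 \cdot 205379\right) = -2546 + \left(-6 + 821516\right) = -2546 + 821510 = 818964$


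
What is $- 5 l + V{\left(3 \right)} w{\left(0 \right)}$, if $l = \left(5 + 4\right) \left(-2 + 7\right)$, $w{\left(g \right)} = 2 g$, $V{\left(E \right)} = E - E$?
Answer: $-225$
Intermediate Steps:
$V{\left(E \right)} = 0$
$l = 45$ ($l = 9 \cdot 5 = 45$)
$- 5 l + V{\left(3 \right)} w{\left(0 \right)} = \left(-5\right) 45 + 0 \cdot 2 \cdot 0 = -225 + 0 \cdot 0 = -225 + 0 = -225$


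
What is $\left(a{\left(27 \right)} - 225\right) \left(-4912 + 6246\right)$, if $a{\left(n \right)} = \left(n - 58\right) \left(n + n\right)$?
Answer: $-2533266$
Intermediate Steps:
$a{\left(n \right)} = 2 n \left(-58 + n\right)$ ($a{\left(n \right)} = \left(-58 + n\right) 2 n = 2 n \left(-58 + n\right)$)
$\left(a{\left(27 \right)} - 225\right) \left(-4912 + 6246\right) = \left(2 \cdot 27 \left(-58 + 27\right) - 225\right) \left(-4912 + 6246\right) = \left(2 \cdot 27 \left(-31\right) - 225\right) 1334 = \left(-1674 - 225\right) 1334 = \left(-1899\right) 1334 = -2533266$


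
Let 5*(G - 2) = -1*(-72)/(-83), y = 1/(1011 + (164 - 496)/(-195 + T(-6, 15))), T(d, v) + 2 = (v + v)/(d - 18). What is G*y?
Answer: 601094/333266165 ≈ 0.0018036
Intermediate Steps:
T(d, v) = -2 + 2*v/(-18 + d) (T(d, v) = -2 + (v + v)/(d - 18) = -2 + (2*v)/(-18 + d) = -2 + 2*v/(-18 + d))
y = 793/803051 (y = 1/(1011 + (164 - 496)/(-195 + 2*(18 + 15 - 1*(-6))/(-18 - 6))) = 1/(1011 - 332/(-195 + 2*(18 + 15 + 6)/(-24))) = 1/(1011 - 332/(-195 + 2*(-1/24)*39)) = 1/(1011 - 332/(-195 - 13/4)) = 1/(1011 - 332/(-793/4)) = 1/(1011 - 332*(-4/793)) = 1/(1011 + 1328/793) = 1/(803051/793) = 793/803051 ≈ 0.00098748)
G = 758/415 (G = 2 + (-1*(-72)/(-83))/5 = 2 + (72*(-1/83))/5 = 2 + (⅕)*(-72/83) = 2 - 72/415 = 758/415 ≈ 1.8265)
G*y = (758/415)*(793/803051) = 601094/333266165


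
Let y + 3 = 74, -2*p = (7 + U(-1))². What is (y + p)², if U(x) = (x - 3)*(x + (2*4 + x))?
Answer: 21609/4 ≈ 5402.3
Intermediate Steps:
U(x) = (-3 + x)*(8 + 2*x) (U(x) = (-3 + x)*(x + (8 + x)) = (-3 + x)*(8 + 2*x))
p = -289/2 (p = -(7 + (-24 + 2*(-1) + 2*(-1)²))²/2 = -(7 + (-24 - 2 + 2*1))²/2 = -(7 + (-24 - 2 + 2))²/2 = -(7 - 24)²/2 = -½*(-17)² = -½*289 = -289/2 ≈ -144.50)
y = 71 (y = -3 + 74 = 71)
(y + p)² = (71 - 289/2)² = (-147/2)² = 21609/4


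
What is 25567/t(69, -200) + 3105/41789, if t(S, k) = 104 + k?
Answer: -1068121283/4011744 ≈ -266.25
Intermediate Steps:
25567/t(69, -200) + 3105/41789 = 25567/(104 - 200) + 3105/41789 = 25567/(-96) + 3105*(1/41789) = 25567*(-1/96) + 3105/41789 = -25567/96 + 3105/41789 = -1068121283/4011744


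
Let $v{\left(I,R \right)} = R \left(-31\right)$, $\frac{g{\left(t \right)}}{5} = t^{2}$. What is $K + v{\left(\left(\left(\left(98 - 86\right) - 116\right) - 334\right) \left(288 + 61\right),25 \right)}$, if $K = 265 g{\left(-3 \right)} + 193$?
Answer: $11343$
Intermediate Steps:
$g{\left(t \right)} = 5 t^{2}$
$v{\left(I,R \right)} = - 31 R$
$K = 12118$ ($K = 265 \cdot 5 \left(-3\right)^{2} + 193 = 265 \cdot 5 \cdot 9 + 193 = 265 \cdot 45 + 193 = 11925 + 193 = 12118$)
$K + v{\left(\left(\left(\left(98 - 86\right) - 116\right) - 334\right) \left(288 + 61\right),25 \right)} = 12118 - 775 = 11343$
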